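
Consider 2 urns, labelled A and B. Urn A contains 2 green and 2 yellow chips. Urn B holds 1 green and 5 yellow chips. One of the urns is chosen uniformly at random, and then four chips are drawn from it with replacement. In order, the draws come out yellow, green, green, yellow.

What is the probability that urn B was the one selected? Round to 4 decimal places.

The likelihood of the observed sequence under each hypothesis: P(data | urn A) = (2/4)(2/4)(2/4)(2/4) = 0.0625; P(data | urn B) = (5/6)(1/6)(1/6)(5/6) = 0.01929.
The prior-weighted likelihoods are 1/2 · 0.0625 = 0.03125, 1/2 · 0.01929 = 0.0096451; with total 0.040895.
Hence P(urn B | data) = (0.0096451) / (0.040895) = 0.23585.

0.2358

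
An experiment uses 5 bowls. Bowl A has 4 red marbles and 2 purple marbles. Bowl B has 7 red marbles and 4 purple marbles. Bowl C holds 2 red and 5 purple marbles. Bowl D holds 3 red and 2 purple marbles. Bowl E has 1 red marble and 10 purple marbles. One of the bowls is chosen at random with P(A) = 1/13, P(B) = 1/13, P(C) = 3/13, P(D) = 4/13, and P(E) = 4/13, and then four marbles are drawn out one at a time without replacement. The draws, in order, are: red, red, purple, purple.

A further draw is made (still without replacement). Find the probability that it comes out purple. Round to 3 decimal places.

0.239

For each hypothesis, P(data | H) works out to: P(data | bowl A) = (4/6)(3/5)(2/4)(1/3) = 0.066667; P(data | bowl B) = (7/11)(6/10)(4/9)(3/8) = 0.063636; P(data | bowl C) = (2/7)(1/6)(5/5)(4/4) = 0.047619; P(data | bowl D) = (3/5)(2/4)(2/3)(1/2) = 0.1; P(data | bowl E) = (1/11)(0/10) = 0.
Weighting by the prior gives 1/13 · 0.066667 = 0.0051282, 1/13 · 0.063636 = 0.0048951, 3/13 · 0.047619 = 0.010989, 4/13 · 0.1 = 0.030769, 4/13 · 0 = 0; summing to 0.051782.
Normalising, the posterior is P(bowl A | data) = 0.099035, P(bowl B | data) = 0.094534, P(bowl C | data) = 0.21222, P(bowl D | data) = 0.59421, P(bowl E | data) = 0.
So P(purple next | data) = Σ P(purple next | H) P(H | data) = (0)(0.099035) + (2/7)(0.094534) + (1)(0.21222) + (0)(0.59421) = 0.23923.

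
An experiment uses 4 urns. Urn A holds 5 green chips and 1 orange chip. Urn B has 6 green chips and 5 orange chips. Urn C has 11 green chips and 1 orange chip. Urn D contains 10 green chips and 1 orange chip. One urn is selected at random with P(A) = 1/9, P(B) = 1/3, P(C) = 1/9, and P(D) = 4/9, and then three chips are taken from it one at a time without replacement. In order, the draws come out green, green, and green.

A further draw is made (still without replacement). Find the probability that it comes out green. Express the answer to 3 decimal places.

0.814

Compute the likelihood of the observed sequence for each case: P(data | urn A) = (5/6)(4/5)(3/4) = 1/2; P(data | urn B) = (6/11)(5/10)(4/9) = 4/33; P(data | urn C) = (11/12)(10/11)(9/10) = 3/4; P(data | urn D) = (10/11)(9/10)(8/9) = 8/11.
Multiplying each by its prior: 1/9 · 1/2 = 1/18, 1/3 · 4/33 = 4/99, 1/9 · 3/4 = 1/12, 4/9 · 8/11 = 32/99; these sum to 199/396.
Dividing through by the total gives posterior P(urn A | data) = 22/199, P(urn B | data) = 16/199, P(urn C | data) = 33/199, P(urn D | data) = 128/199.
So P(green next | data) = Σ P(green next | H) P(H | data) = (2/3)(22/199) + (3/8)(16/199) + (8/9)(33/199) + (7/8)(128/199) = 162/199.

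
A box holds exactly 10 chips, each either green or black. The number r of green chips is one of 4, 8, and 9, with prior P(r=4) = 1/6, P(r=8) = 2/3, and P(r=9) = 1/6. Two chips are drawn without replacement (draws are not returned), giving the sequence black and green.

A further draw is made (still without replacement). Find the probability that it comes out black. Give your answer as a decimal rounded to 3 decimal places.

Under each hypothesis, the probability of the observed sequence is: P(data | r = 4) = (6/10)(4/9) = 4/15; P(data | r = 8) = (2/10)(8/9) = 8/45; P(data | r = 9) = (1/10)(9/9) = 1/10.
The prior-weighted likelihoods are 1/6 · 4/15 = 2/45, 2/3 · 8/45 = 16/135, 1/6 · 1/10 = 1/60; with total 97/540.
Normalising, the posterior is P(r = 4 | data) = 24/97, P(r = 8 | data) = 64/97, P(r = 9 | data) = 9/97.
So P(black next | data) = Σ P(black next | H) P(H | data) = (5/8)(24/97) + (1/8)(64/97) + (0)(9/97) = 23/97.

0.237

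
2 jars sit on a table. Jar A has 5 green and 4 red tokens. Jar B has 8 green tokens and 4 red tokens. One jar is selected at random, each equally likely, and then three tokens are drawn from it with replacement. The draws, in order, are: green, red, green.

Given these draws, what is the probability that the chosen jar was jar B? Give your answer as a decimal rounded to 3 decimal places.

Under each hypothesis, the probability of the observed sequence is: P(data | jar A) = (5/9)(4/9)(5/9) = 100/729; P(data | jar B) = (8/12)(4/12)(8/12) = 4/27.
Multiplying each by its prior: 1/2 · 100/729 = 50/729, 1/2 · 4/27 = 2/27; summing to 104/729.
So P(jar B | data) = (2/27) / (104/729) = 27/52.

0.519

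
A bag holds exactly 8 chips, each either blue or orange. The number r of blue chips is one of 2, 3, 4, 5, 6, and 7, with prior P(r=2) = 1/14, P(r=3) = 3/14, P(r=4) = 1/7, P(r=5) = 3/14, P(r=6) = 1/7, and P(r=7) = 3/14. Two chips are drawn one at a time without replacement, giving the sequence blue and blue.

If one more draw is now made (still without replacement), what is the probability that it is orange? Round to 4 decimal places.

0.3586

Compute the likelihood of the observed sequence for each case: P(data | r = 2) = (2/8)(1/7) = 1/28; P(data | r = 3) = (3/8)(2/7) = 3/28; P(data | r = 4) = (4/8)(3/7) = 3/14; P(data | r = 5) = (5/8)(4/7) = 5/14; P(data | r = 6) = (6/8)(5/7) = 15/28; P(data | r = 7) = (7/8)(6/7) = 3/4.
The prior-weighted likelihoods are 1/14 · 1/28 = 1/392, 3/14 · 3/28 = 9/392, 1/7 · 3/14 = 3/98, 3/14 · 5/14 = 15/196, 1/7 · 15/28 = 15/196, 3/14 · 3/4 = 9/56; summing to 145/392.
Normalising, the posterior is P(r = 2 | data) = 1/145, P(r = 3 | data) = 9/145, P(r = 4 | data) = 12/145, P(r = 5 | data) = 6/29, P(r = 6 | data) = 6/29, P(r = 7 | data) = 63/145.
The predictive probability is P(orange next | data) = (1)(1/145) + (5/6)(9/145) + (2/3)(12/145) + (1/2)(6/29) + (1/3)(6/29) + (1/6)(63/145) = 52/145.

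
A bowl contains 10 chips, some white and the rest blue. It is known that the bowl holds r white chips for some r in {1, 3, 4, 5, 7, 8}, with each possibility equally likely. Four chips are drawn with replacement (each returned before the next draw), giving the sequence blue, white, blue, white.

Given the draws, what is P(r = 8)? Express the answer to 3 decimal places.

0.106

Under each hypothesis, the probability of the observed sequence is: P(data | r = 1) = (9/10)(1/10)(9/10)(1/10) = 0.0081; P(data | r = 3) = (7/10)(3/10)(7/10)(3/10) = 0.0441; P(data | r = 4) = (6/10)(4/10)(6/10)(4/10) = 0.0576; P(data | r = 5) = (5/10)(5/10)(5/10)(5/10) = 0.0625; P(data | r = 7) = (3/10)(7/10)(3/10)(7/10) = 0.0441; P(data | r = 8) = (2/10)(8/10)(2/10)(8/10) = 0.0256.
Weighting by the prior gives 1/6 · 0.0081 = 0.00135, 1/6 · 0.0441 = 0.00735, 1/6 · 0.0576 = 0.0096, 1/6 · 0.0625 = 0.010417, 1/6 · 0.0441 = 0.00735, 1/6 · 0.0256 = 0.0042667; these sum to 0.040333.
By Bayes' rule, P(r = 8 | data) = (0.0042667) / (0.040333) = 0.10579.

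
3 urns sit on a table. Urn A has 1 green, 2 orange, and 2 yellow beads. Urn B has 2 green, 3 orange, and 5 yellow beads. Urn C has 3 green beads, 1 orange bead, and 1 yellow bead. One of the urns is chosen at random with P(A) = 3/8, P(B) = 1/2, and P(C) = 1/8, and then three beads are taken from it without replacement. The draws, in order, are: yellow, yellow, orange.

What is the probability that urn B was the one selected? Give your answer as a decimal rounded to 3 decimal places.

0.625

For each hypothesis, P(data | H) works out to: P(data | urn A) = (2/5)(1/4)(2/3) = 1/15; P(data | urn B) = (5/10)(4/9)(3/8) = 1/12; P(data | urn C) = (1/5)(0/4) = 0.
Weighting by the prior gives 3/8 · 1/15 = 1/40, 1/2 · 1/12 = 1/24, 1/8 · 0 = 0; with total 1/15.
Therefore the posterior P(urn B | data) = (1/24) / (1/15) = 5/8.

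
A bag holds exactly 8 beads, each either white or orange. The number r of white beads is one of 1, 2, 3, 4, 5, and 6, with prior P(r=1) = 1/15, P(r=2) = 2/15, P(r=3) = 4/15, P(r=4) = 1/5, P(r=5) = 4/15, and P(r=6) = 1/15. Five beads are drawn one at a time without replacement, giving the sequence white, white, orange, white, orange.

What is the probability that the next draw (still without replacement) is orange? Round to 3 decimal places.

The likelihood of the observed sequence under each hypothesis: P(data | r = 1) = (1/8)(0/7) = 0; P(data | r = 2) = (2/8)(1/7)(6/6)(0/5) = 0; P(data | r = 3) = (3/8)(2/7)(5/6)(1/5)(4/4) = 1/56; P(data | r = 4) = (4/8)(3/7)(4/6)(2/5)(3/4) = 3/70; P(data | r = 5) = (5/8)(4/7)(3/6)(3/5)(2/4) = 3/56; P(data | r = 6) = (6/8)(5/7)(2/6)(4/5)(1/4) = 1/28.
The prior-weighted likelihoods are 1/15 · 0 = 0, 2/15 · 0 = 0, 4/15 · 1/56 = 1/210, 1/5 · 3/70 = 3/350, 4/15 · 3/56 = 1/70, 1/15 · 1/28 = 1/420; these sum to 3/100.
The posterior is then P(r = 1 | data) = 0, P(r = 2 | data) = 0, P(r = 3 | data) = 10/63, P(r = 4 | data) = 2/7, P(r = 5 | data) = 10/21, P(r = 6 | data) = 5/63.
So P(orange next | data) = Σ P(orange next | H) P(H | data) = (1)(10/63) + (2/3)(2/7) + (1/3)(10/21) + (0)(5/63) = 32/63.

0.508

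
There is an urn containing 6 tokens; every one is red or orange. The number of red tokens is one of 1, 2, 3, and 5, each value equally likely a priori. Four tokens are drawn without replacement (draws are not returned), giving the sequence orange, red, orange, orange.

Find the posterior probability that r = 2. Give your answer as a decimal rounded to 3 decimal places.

0.381

The likelihood of the observed sequence under each hypothesis: P(data | r = 1) = (5/6)(1/5)(4/4)(3/3) = 1/6; P(data | r = 2) = (4/6)(2/5)(3/4)(2/3) = 2/15; P(data | r = 3) = (3/6)(3/5)(2/4)(1/3) = 1/20; P(data | r = 5) = (1/6)(5/5)(0/4) = 0.
The prior-weighted likelihoods are 1/4 · 1/6 = 1/24, 1/4 · 2/15 = 1/30, 1/4 · 1/20 = 1/80, 1/4 · 0 = 0; with total 7/80.
By Bayes' rule, P(r = 2 | data) = (1/30) / (7/80) = 8/21.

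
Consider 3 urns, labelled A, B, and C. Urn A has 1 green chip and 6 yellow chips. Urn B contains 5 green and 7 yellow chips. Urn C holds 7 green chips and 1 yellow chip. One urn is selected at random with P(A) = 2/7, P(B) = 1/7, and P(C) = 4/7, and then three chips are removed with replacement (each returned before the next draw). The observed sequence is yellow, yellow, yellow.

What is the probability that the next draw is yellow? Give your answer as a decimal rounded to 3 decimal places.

0.816

For each hypothesis, P(data | H) works out to: P(data | urn A) = (6/7)(6/7)(6/7) = 0.62974; P(data | urn B) = (7/12)(7/12)(7/12) = 0.1985; P(data | urn C) = (1/8)(1/8)(1/8) = 0.0019531.
Weighting by the prior gives 2/7 · 0.62974 = 0.17993, 1/7 · 0.1985 = 0.028356, 4/7 · 0.0019531 = 0.0011161; summing to 0.2094.
The posterior is then P(urn A | data) = 0.85925, P(urn B | data) = 0.13542, P(urn C | data) = 0.0053299.
So P(yellow next | data) = Σ P(yellow next | H) P(H | data) = (6/7)(0.85925) + (7/12)(0.13542) + (1/8)(0.0053299) = 0.81616.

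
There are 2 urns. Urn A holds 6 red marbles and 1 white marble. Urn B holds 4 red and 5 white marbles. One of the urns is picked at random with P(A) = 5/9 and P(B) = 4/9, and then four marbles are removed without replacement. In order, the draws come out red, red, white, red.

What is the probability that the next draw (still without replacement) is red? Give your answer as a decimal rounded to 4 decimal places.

Compute the likelihood of the observed sequence for each case: P(data | urn A) = (6/7)(5/6)(1/5)(4/4) = 1/7; P(data | urn B) = (4/9)(3/8)(5/7)(2/6) = 5/126.
The prior-weighted likelihoods are 5/9 · 1/7 = 5/63, 4/9 · 5/126 = 10/567; summing to 55/567.
Normalising, the posterior is P(urn A | data) = 9/11, P(urn B | data) = 2/11.
Averaging over the posterior, P(red next | data) = (1)(9/11) + (1/5)(2/11) = 47/55.

0.8545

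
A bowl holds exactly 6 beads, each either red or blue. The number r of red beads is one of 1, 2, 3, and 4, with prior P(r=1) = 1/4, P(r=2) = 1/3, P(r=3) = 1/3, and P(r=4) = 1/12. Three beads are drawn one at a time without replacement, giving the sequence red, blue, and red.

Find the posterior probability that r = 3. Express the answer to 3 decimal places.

0.563

Compute the likelihood of the observed sequence for each case: P(data | r = 1) = (1/6)(5/5)(0/4) = 0; P(data | r = 2) = (2/6)(4/5)(1/4) = 1/15; P(data | r = 3) = (3/6)(3/5)(2/4) = 3/20; P(data | r = 4) = (4/6)(2/5)(3/4) = 1/5.
Multiplying each by its prior: 1/4 · 0 = 0, 1/3 · 1/15 = 1/45, 1/3 · 3/20 = 1/20, 1/12 · 1/5 = 1/60; summing to 4/45.
Therefore the posterior P(r = 3 | data) = (1/20) / (4/45) = 9/16.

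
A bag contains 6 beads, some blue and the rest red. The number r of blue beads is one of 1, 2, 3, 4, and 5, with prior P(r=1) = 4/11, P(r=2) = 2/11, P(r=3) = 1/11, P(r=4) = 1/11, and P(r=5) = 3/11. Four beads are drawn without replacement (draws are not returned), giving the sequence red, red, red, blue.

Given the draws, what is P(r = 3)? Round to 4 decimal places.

Under each hypothesis, the probability of the observed sequence is: P(data | r = 1) = (5/6)(4/5)(3/4)(1/3) = 1/6; P(data | r = 2) = (4/6)(3/5)(2/4)(2/3) = 2/15; P(data | r = 3) = (3/6)(2/5)(1/4)(3/3) = 1/20; P(data | r = 4) = (2/6)(1/5)(0/4) = 0; P(data | r = 5) = (1/6)(0/5) = 0.
The prior-weighted likelihoods are 4/11 · 1/6 = 2/33, 2/11 · 2/15 = 4/165, 1/11 · 1/20 = 1/220, 1/11 · 0 = 0, 3/11 · 0 = 0; summing to 59/660.
By Bayes' rule, P(r = 3 | data) = (1/220) / (59/660) = 3/59.

0.0508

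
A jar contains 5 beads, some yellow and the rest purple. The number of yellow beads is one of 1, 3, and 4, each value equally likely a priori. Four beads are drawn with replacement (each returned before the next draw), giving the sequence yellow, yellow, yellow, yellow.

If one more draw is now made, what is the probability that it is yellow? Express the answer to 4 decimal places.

0.7503

For each hypothesis, P(data | H) works out to: P(data | r = 1) = (1/5)(1/5)(1/5)(1/5) = 0.0016; P(data | r = 3) = (3/5)(3/5)(3/5)(3/5) = 0.1296; P(data | r = 4) = (4/5)(4/5)(4/5)(4/5) = 0.4096.
The prior-weighted likelihoods are 1/3 · 0.0016 = 0.00053333, 1/3 · 0.1296 = 0.0432, 1/3 · 0.4096 = 0.13653; these sum to 0.18027.
Normalising, the posterior is P(r = 1 | data) = 0.0029586, P(r = 3 | data) = 0.23964, P(r = 4 | data) = 0.7574.
Averaging over the posterior, P(yellow next | data) = (1/5)(0.0029586) + (3/5)(0.23964) + (4/5)(0.7574) = 0.7503.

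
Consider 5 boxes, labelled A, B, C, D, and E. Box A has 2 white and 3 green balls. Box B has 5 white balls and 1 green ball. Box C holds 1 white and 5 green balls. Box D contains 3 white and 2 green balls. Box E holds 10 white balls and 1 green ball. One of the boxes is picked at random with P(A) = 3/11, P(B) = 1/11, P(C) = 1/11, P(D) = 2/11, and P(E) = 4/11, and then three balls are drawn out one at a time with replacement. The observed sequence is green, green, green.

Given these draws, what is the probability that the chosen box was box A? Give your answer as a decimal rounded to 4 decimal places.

0.4757

The likelihood of the observed sequence under each hypothesis: P(data | box A) = (3/5)(3/5)(3/5) = 0.216; P(data | box B) = (1/6)(1/6)(1/6) = 0.0046296; P(data | box C) = (5/6)(5/6)(5/6) = 0.5787; P(data | box D) = (2/5)(2/5)(2/5) = 0.064; P(data | box E) = (1/11)(1/11)(1/11) = 0.00075131.
Multiplying each by its prior: 3/11 · 0.216 = 0.058909, 1/11 · 0.0046296 = 0.00042088, 1/11 · 0.5787 = 0.052609, 2/11 · 0.064 = 0.011636, 4/11 · 0.00075131 = 0.00027321; these sum to 0.12385.
By Bayes' rule, P(box A | data) = (0.058909) / (0.12385) = 0.47565.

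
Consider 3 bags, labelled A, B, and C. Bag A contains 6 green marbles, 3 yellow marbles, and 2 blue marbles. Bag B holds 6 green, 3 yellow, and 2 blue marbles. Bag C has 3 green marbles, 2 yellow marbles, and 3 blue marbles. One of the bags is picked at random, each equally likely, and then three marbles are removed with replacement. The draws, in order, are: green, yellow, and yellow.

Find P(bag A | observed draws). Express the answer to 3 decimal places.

The likelihood of the observed sequence under each hypothesis: P(data | bag A) = (6/11)(3/11)(3/11) = 0.040571; P(data | bag B) = (6/11)(3/11)(3/11) = 0.040571; P(data | bag C) = (3/8)(2/8)(2/8) = 0.023438.
Multiplying each by its prior: 1/3 · 0.040571 = 0.013524, 1/3 · 0.040571 = 0.013524, 1/3 · 0.023438 = 0.0078125; these sum to 0.03486.
Therefore the posterior P(bag A | data) = (0.013524) / (0.03486) = 0.38794.

0.388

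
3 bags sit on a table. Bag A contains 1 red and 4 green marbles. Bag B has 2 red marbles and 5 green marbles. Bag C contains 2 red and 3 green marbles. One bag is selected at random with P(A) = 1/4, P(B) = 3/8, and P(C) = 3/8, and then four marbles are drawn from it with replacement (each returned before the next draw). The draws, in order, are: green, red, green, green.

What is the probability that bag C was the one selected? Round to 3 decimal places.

For each hypothesis, P(data | H) works out to: P(data | bag A) = (4/5)(1/5)(4/5)(4/5) = 0.1024; P(data | bag B) = (5/7)(2/7)(5/7)(5/7) = 0.10412; P(data | bag C) = (3/5)(2/5)(3/5)(3/5) = 0.0864.
The prior-weighted likelihoods are 1/4 · 0.1024 = 0.0256, 3/8 · 0.10412 = 0.039046, 3/8 · 0.0864 = 0.0324; these sum to 0.097046.
By Bayes' rule, P(bag C | data) = (0.0324) / (0.097046) = 0.33386.

0.334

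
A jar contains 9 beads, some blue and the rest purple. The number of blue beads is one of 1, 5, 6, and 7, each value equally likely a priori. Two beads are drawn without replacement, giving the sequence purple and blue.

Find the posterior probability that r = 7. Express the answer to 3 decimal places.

0.233

For each hypothesis, P(data | H) works out to: P(data | r = 1) = (8/9)(1/8) = 1/9; P(data | r = 5) = (4/9)(5/8) = 5/18; P(data | r = 6) = (3/9)(6/8) = 1/4; P(data | r = 7) = (2/9)(7/8) = 7/36.
Multiplying each by its prior: 1/4 · 1/9 = 1/36, 1/4 · 5/18 = 5/72, 1/4 · 1/4 = 1/16, 1/4 · 7/36 = 7/144; with total 5/24.
By Bayes' rule, P(r = 7 | data) = (7/144) / (5/24) = 7/30.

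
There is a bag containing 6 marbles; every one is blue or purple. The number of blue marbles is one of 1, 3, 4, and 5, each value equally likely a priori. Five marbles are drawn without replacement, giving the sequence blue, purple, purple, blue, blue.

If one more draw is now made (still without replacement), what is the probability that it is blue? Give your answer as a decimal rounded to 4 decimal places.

Compute the likelihood of the observed sequence for each case: P(data | r = 1) = (1/6)(5/5)(4/4)(0/3) = 0; P(data | r = 3) = (3/6)(3/5)(2/4)(2/3)(1/2) = 1/20; P(data | r = 4) = (4/6)(2/5)(1/4)(3/3)(2/2) = 1/15; P(data | r = 5) = (5/6)(1/5)(0/4) = 0.
Weighting by the prior gives 1/4 · 0 = 0, 1/4 · 1/20 = 1/80, 1/4 · 1/15 = 1/60, 1/4 · 0 = 0; summing to 7/240.
The posterior is then P(r = 1 | data) = 0, P(r = 3 | data) = 3/7, P(r = 4 | data) = 4/7, P(r = 5 | data) = 0.
So P(blue next | data) = Σ P(blue next | H) P(H | data) = (0)(3/7) + (1)(4/7) = 4/7.

0.5714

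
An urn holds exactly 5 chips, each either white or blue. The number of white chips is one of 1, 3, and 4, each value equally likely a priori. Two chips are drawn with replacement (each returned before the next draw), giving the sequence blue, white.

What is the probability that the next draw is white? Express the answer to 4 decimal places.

For each hypothesis, P(data | H) works out to: P(data | r = 1) = (4/5)(1/5) = 4/25; P(data | r = 3) = (2/5)(3/5) = 6/25; P(data | r = 4) = (1/5)(4/5) = 4/25.
The prior-weighted likelihoods are 1/3 · 4/25 = 4/75, 1/3 · 6/25 = 2/25, 1/3 · 4/25 = 4/75; these sum to 14/75.
Normalising, the posterior is P(r = 1 | data) = 2/7, P(r = 3 | data) = 3/7, P(r = 4 | data) = 2/7.
Averaging over the posterior, P(white next | data) = (1/5)(2/7) + (3/5)(3/7) + (4/5)(2/7) = 19/35.

0.5429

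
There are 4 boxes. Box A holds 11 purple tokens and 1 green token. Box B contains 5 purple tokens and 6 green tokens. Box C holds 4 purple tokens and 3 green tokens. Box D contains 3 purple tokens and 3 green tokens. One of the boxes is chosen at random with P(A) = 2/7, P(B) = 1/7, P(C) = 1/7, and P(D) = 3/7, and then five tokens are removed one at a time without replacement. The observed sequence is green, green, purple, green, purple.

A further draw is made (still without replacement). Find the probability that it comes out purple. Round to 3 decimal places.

For each hypothesis, P(data | H) works out to: P(data | box A) = (1/12)(0/11) = 0; P(data | box B) = (6/11)(5/10)(5/9)(4/8)(4/7) = 0.04329; P(data | box C) = (3/7)(2/6)(4/5)(1/4)(3/3) = 0.028571; P(data | box D) = (3/6)(2/5)(3/4)(1/3)(2/2) = 0.05.
Multiplying each by its prior: 2/7 · 0 = 0, 1/7 · 0.04329 = 0.0061843, 1/7 · 0.028571 = 0.0040816, 3/7 · 0.05 = 0.021429; with total 0.031694.
Normalising, the posterior is P(box A | data) = 0, P(box B | data) = 0.19512, P(box C | data) = 0.12878, P(box D | data) = 0.6761.
The predictive probability is P(purple next | data) = (1/2)(0.19512) + (1)(0.12878) + (1)(0.6761) = 0.90244.

0.902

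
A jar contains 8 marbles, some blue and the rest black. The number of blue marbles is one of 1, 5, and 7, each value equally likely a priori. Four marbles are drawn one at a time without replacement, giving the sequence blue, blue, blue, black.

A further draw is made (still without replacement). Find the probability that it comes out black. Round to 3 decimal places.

The likelihood of the observed sequence under each hypothesis: P(data | r = 1) = (1/8)(0/7) = 0; P(data | r = 5) = (5/8)(4/7)(3/6)(3/5) = 3/28; P(data | r = 7) = (7/8)(6/7)(5/6)(1/5) = 1/8.
The prior-weighted likelihoods are 1/3 · 0 = 0, 1/3 · 3/28 = 1/28, 1/3 · 1/8 = 1/24; these sum to 13/168.
The posterior is then P(r = 1 | data) = 0, P(r = 5 | data) = 6/13, P(r = 7 | data) = 7/13.
The predictive probability is P(black next | data) = (1/2)(6/13) + (0)(7/13) = 3/13.

0.231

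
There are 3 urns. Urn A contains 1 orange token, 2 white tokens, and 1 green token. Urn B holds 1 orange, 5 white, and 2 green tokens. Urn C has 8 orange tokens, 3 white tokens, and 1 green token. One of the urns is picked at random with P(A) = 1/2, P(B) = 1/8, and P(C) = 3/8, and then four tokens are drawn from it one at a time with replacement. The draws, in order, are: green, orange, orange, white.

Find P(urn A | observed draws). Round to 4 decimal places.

0.5084

For each hypothesis, P(data | H) works out to: P(data | urn A) = (1/4)(1/4)(1/4)(2/4) = 0.0078125; P(data | urn B) = (2/8)(1/8)(1/8)(5/8) = 0.0024414; P(data | urn C) = (1/12)(8/12)(8/12)(3/12) = 0.0092593.
The prior-weighted likelihoods are 1/2 · 0.0078125 = 0.0039062, 1/8 · 0.0024414 = 0.00030518, 3/8 · 0.0092593 = 0.0034722; with total 0.0076836.
Therefore the posterior P(urn A | data) = (0.0039062) / (0.0076836) = 0.50838.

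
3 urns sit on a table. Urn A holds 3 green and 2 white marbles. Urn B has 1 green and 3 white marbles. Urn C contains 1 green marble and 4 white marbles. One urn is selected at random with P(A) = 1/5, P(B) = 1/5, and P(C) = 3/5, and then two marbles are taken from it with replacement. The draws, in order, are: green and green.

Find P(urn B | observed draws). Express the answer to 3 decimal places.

For each hypothesis, P(data | H) works out to: P(data | urn A) = (3/5)(3/5) = 0.36; P(data | urn B) = (1/4)(1/4) = 0.0625; P(data | urn C) = (1/5)(1/5) = 0.04.
Weighting by the prior gives 1/5 · 0.36 = 0.072, 1/5 · 0.0625 = 0.0125, 3/5 · 0.04 = 0.024; summing to 0.1085.
Hence P(urn B | data) = (0.0125) / (0.1085) = 0.11521.

0.115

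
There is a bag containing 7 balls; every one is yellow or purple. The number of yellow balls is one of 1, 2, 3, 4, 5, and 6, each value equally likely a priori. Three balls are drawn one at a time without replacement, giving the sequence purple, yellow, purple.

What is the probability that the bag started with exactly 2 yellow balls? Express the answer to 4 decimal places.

0.2857

The likelihood of the observed sequence under each hypothesis: P(data | r = 1) = (6/7)(1/6)(5/5) = 1/7; P(data | r = 2) = (5/7)(2/6)(4/5) = 4/21; P(data | r = 3) = (4/7)(3/6)(3/5) = 6/35; P(data | r = 4) = (3/7)(4/6)(2/5) = 4/35; P(data | r = 5) = (2/7)(5/6)(1/5) = 1/21; P(data | r = 6) = (1/7)(6/6)(0/5) = 0.
The prior-weighted likelihoods are 1/6 · 1/7 = 1/42, 1/6 · 4/21 = 2/63, 1/6 · 6/35 = 1/35, 1/6 · 4/35 = 2/105, 1/6 · 1/21 = 1/126, 1/6 · 0 = 0; with total 1/9.
Therefore the posterior P(r = 2 | data) = (2/63) / (1/9) = 2/7.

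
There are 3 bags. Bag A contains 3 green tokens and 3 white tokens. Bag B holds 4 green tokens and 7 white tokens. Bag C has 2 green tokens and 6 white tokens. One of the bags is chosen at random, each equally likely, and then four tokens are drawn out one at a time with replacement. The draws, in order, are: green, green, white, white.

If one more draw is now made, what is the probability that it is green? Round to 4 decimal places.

0.3936

The likelihood of the observed sequence under each hypothesis: P(data | bag A) = (3/6)(3/6)(3/6)(3/6) = 0.0625; P(data | bag B) = (4/11)(4/11)(7/11)(7/11) = 0.053548; P(data | bag C) = (2/8)(2/8)(6/8)(6/8) = 0.035156.
Weighting by the prior gives 1/3 · 0.0625 = 0.020833, 1/3 · 0.053548 = 0.017849, 1/3 · 0.035156 = 0.011719; with total 0.050402.
Dividing through by the total gives posterior P(bag A | data) = 0.41335, P(bag B | data) = 0.35414, P(bag C | data) = 0.23251.
So P(green next | data) = Σ P(green next | H) P(H | data) = (1/2)(0.41335) + (4/11)(0.35414) + (1/4)(0.23251) = 0.39358.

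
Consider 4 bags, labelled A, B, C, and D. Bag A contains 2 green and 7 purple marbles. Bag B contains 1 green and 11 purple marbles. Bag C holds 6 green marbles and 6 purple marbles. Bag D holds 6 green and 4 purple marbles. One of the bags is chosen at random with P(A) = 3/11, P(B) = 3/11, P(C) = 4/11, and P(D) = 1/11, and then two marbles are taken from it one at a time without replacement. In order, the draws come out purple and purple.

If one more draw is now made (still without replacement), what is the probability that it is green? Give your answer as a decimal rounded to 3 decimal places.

0.264

Compute the likelihood of the observed sequence for each case: P(data | bag A) = (7/9)(6/8) = 0.58333; P(data | bag B) = (11/12)(10/11) = 0.83333; P(data | bag C) = (6/12)(5/11) = 0.22727; P(data | bag D) = (4/10)(3/9) = 0.13333.
Weighting by the prior gives 3/11 · 0.58333 = 0.15909, 3/11 · 0.83333 = 0.22727, 4/11 · 0.22727 = 0.082645, 1/11 · 0.13333 = 0.012121; these sum to 0.48113.
Dividing through by the total gives posterior P(bag A | data) = 0.33066, P(bag B | data) = 0.47237, P(bag C | data) = 0.17177, P(bag D | data) = 0.025193.
So P(green next | data) = Σ P(green next | H) P(H | data) = (2/7)(0.33066) + (1/10)(0.47237) + (3/5)(0.17177) + (3/4)(0.025193) = 0.26367.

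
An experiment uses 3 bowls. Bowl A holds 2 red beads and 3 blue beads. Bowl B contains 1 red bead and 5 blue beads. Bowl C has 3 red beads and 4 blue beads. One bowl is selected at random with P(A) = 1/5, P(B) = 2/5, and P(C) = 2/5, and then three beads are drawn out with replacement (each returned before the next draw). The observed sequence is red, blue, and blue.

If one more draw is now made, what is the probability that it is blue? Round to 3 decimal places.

For each hypothesis, P(data | H) works out to: P(data | bowl A) = (2/5)(3/5)(3/5) = 0.144; P(data | bowl B) = (1/6)(5/6)(5/6) = 0.11574; P(data | bowl C) = (3/7)(4/7)(4/7) = 0.13994.
The prior-weighted likelihoods are 1/5 · 0.144 = 0.0288, 2/5 · 0.11574 = 0.046296, 2/5 · 0.13994 = 0.055977; these sum to 0.13107.
Normalising, the posterior is P(bowl A | data) = 0.21972, P(bowl B | data) = 0.35321, P(bowl C | data) = 0.42706.
The predictive probability is P(blue next | data) = (3/5)(0.21972) + (5/6)(0.35321) + (4/7)(0.42706) = 0.67021.

0.670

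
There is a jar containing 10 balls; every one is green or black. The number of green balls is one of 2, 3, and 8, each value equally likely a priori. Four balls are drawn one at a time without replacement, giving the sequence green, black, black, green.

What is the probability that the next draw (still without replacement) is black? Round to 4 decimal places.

For each hypothesis, P(data | H) works out to: P(data | r = 2) = (2/10)(8/9)(7/8)(1/7) = 1/45; P(data | r = 3) = (3/10)(7/9)(6/8)(2/7) = 1/20; P(data | r = 8) = (8/10)(2/9)(1/8)(7/7) = 1/45.
Weighting by the prior gives 1/3 · 1/45 = 1/135, 1/3 · 1/20 = 1/60, 1/3 · 1/45 = 1/135; summing to 17/540.
Dividing through by the total gives posterior P(r = 2 | data) = 4/17, P(r = 3 | data) = 9/17, P(r = 8 | data) = 4/17.
Averaging over the posterior, P(black next | data) = (1)(4/17) + (5/6)(9/17) + (0)(4/17) = 23/34.

0.6765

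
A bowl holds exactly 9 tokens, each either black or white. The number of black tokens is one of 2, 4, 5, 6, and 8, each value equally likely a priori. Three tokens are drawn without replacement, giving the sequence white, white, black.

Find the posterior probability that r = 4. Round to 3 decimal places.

0.308

Compute the likelihood of the observed sequence for each case: P(data | r = 2) = (7/9)(6/8)(2/7) = 1/6; P(data | r = 4) = (5/9)(4/8)(4/7) = 10/63; P(data | r = 5) = (4/9)(3/8)(5/7) = 5/42; P(data | r = 6) = (3/9)(2/8)(6/7) = 1/14; P(data | r = 8) = (1/9)(0/8) = 0.
Multiplying each by its prior: 1/5 · 1/6 = 1/30, 1/5 · 10/63 = 2/63, 1/5 · 5/42 = 1/42, 1/5 · 1/14 = 1/70, 1/5 · 0 = 0; these sum to 13/126.
Therefore the posterior P(r = 4 | data) = (2/63) / (13/126) = 4/13.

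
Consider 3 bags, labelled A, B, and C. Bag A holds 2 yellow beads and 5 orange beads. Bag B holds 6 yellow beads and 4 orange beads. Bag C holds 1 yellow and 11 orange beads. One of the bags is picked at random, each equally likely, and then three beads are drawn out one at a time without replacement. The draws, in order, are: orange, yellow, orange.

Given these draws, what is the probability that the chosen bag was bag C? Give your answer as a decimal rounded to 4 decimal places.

The likelihood of the observed sequence under each hypothesis: P(data | bag A) = (5/7)(2/6)(4/5) = 0.19048; P(data | bag B) = (4/10)(6/9)(3/8) = 0.1; P(data | bag C) = (11/12)(1/11)(10/10) = 0.083333.
Weighting by the prior gives 1/3 · 0.19048 = 0.063492, 1/3 · 0.1 = 0.033333, 1/3 · 0.083333 = 0.027778; with total 0.1246.
So P(bag C | data) = (0.027778) / (0.1246) = 0.22293.

0.2229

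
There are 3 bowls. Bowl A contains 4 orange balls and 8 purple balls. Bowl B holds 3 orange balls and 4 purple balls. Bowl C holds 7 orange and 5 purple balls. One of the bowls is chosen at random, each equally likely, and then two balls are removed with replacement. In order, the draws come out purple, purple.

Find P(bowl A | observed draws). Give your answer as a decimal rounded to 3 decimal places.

Compute the likelihood of the observed sequence for each case: P(data | bowl A) = (8/12)(8/12) = 0.44444; P(data | bowl B) = (4/7)(4/7) = 0.32653; P(data | bowl C) = (5/12)(5/12) = 0.17361.
Weighting by the prior gives 1/3 · 0.44444 = 0.14815, 1/3 · 0.32653 = 0.10884, 1/3 · 0.17361 = 0.05787; these sum to 0.31486.
Hence P(bowl A | data) = (0.14815) / (0.31486) = 0.47052.

0.471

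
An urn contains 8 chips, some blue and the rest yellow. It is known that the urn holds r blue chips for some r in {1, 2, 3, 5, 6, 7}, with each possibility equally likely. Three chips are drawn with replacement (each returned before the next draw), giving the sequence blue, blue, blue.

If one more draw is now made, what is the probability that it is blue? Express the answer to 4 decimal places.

Compute the likelihood of the observed sequence for each case: P(data | r = 1) = (1/8)(1/8)(1/8) = 0.0019531; P(data | r = 2) = (2/8)(2/8)(2/8) = 0.015625; P(data | r = 3) = (3/8)(3/8)(3/8) = 0.052734; P(data | r = 5) = (5/8)(5/8)(5/8) = 0.24414; P(data | r = 6) = (6/8)(6/8)(6/8) = 0.42188; P(data | r = 7) = (7/8)(7/8)(7/8) = 0.66992.
Weighting by the prior gives 1/6 · 0.0019531 = 0.00032552, 1/6 · 0.015625 = 0.0026042, 1/6 · 0.052734 = 0.0087891, 1/6 · 0.24414 = 0.04069, 1/6 · 0.42188 = 0.070312, 1/6 · 0.66992 = 0.11165; with total 0.23438.
Dividing through by the total gives posterior P(r = 1 | data) = 0.0013889, P(r = 2 | data) = 0.011111, P(r = 3 | data) = 0.0375, P(r = 5 | data) = 0.17361, P(r = 6 | data) = 0.3, P(r = 7 | data) = 0.47639.
So P(blue next | data) = Σ P(blue next | H) P(H | data) = (1/8)(0.0013889) + (1/4)(0.011111) + (3/8)(0.0375) + (5/8)(0.17361) + (3/4)(0.3) + (7/8)(0.47639) = 0.76736.

0.7674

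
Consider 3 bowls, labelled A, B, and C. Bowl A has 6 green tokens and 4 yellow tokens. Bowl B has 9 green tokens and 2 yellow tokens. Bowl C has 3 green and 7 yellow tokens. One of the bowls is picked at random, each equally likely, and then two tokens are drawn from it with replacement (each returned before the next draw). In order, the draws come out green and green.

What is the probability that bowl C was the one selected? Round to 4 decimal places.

Compute the likelihood of the observed sequence for each case: P(data | bowl A) = (6/10)(6/10) = 0.36; P(data | bowl B) = (9/11)(9/11) = 0.66942; P(data | bowl C) = (3/10)(3/10) = 0.09.
Multiplying each by its prior: 1/3 · 0.36 = 0.12, 1/3 · 0.66942 = 0.22314, 1/3 · 0.09 = 0.03; these sum to 0.37314.
Therefore the posterior P(bowl C | data) = (0.03) / (0.37314) = 0.080399.

0.0804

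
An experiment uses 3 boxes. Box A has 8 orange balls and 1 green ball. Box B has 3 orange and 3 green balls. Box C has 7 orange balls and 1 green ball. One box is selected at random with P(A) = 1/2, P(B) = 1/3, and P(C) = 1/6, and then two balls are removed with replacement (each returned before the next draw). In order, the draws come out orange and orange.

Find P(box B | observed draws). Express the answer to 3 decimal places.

0.138

Compute the likelihood of the observed sequence for each case: P(data | box A) = (8/9)(8/9) = 0.79012; P(data | box B) = (3/6)(3/6) = 0.25; P(data | box C) = (7/8)(7/8) = 0.76562.
Weighting by the prior gives 1/2 · 0.79012 = 0.39506, 1/3 · 0.25 = 0.083333, 1/6 · 0.76562 = 0.1276; these sum to 0.606.
By Bayes' rule, P(box B | data) = (0.083333) / (0.606) = 0.13751.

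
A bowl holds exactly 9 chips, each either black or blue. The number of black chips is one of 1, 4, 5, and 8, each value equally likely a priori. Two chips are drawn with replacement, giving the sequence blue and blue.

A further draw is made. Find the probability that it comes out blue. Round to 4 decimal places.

0.7358

For each hypothesis, P(data | H) works out to: P(data | r = 1) = (8/9)(8/9) = 64/81; P(data | r = 4) = (5/9)(5/9) = 25/81; P(data | r = 5) = (4/9)(4/9) = 16/81; P(data | r = 8) = (1/9)(1/9) = 1/81.
The prior-weighted likelihoods are 1/4 · 64/81 = 16/81, 1/4 · 25/81 = 25/324, 1/4 · 16/81 = 4/81, 1/4 · 1/81 = 1/324; with total 53/162.
The posterior is then P(r = 1 | data) = 32/53, P(r = 4 | data) = 25/106, P(r = 5 | data) = 8/53, P(r = 8 | data) = 1/106.
So P(blue next | data) = Σ P(blue next | H) P(H | data) = (8/9)(32/53) + (5/9)(25/106) + (4/9)(8/53) + (1/9)(1/106) = 39/53.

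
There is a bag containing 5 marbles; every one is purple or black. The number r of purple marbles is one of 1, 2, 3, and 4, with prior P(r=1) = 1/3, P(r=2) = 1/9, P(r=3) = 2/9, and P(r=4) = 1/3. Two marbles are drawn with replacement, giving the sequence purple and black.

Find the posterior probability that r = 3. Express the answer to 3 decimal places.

0.286

Under each hypothesis, the probability of the observed sequence is: P(data | r = 1) = (1/5)(4/5) = 4/25; P(data | r = 2) = (2/5)(3/5) = 6/25; P(data | r = 3) = (3/5)(2/5) = 6/25; P(data | r = 4) = (4/5)(1/5) = 4/25.
Weighting by the prior gives 1/3 · 4/25 = 4/75, 1/9 · 6/25 = 2/75, 2/9 · 6/25 = 4/75, 1/3 · 4/25 = 4/75; summing to 14/75.
By Bayes' rule, P(r = 3 | data) = (4/75) / (14/75) = 2/7.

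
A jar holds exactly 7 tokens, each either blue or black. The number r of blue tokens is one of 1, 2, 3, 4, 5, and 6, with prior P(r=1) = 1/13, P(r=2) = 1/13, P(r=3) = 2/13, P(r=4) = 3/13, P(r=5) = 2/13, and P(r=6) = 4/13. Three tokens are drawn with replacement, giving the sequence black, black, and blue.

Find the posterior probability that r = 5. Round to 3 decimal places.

0.113

The likelihood of the observed sequence under each hypothesis: P(data | r = 1) = (6/7)(6/7)(1/7) = 0.10496; P(data | r = 2) = (5/7)(5/7)(2/7) = 0.14577; P(data | r = 3) = (4/7)(4/7)(3/7) = 0.13994; P(data | r = 4) = (3/7)(3/7)(4/7) = 0.10496; P(data | r = 5) = (2/7)(2/7)(5/7) = 0.058309; P(data | r = 6) = (1/7)(1/7)(6/7) = 0.017493.
The prior-weighted likelihoods are 1/13 · 0.10496 = 0.0080736, 1/13 · 0.14577 = 0.011213, 2/13 · 0.13994 = 0.021529, 3/13 · 0.10496 = 0.024221, 2/13 · 0.058309 = 0.0089706, 4/13 · 0.017493 = 0.0053824; with total 0.07939.
By Bayes' rule, P(r = 5 | data) = (0.0089706) / (0.07939) = 0.11299.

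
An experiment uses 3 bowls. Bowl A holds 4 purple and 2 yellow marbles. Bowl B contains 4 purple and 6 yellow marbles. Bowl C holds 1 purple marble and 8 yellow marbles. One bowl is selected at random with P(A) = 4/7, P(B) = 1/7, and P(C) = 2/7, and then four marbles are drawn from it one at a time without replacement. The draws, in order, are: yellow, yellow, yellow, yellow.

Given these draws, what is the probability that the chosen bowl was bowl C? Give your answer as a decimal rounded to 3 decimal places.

The likelihood of the observed sequence under each hypothesis: P(data | bowl A) = (2/6)(1/5)(0/4) = 0; P(data | bowl B) = (6/10)(5/9)(4/8)(3/7) = 1/14; P(data | bowl C) = (8/9)(7/8)(6/7)(5/6) = 5/9.
The prior-weighted likelihoods are 4/7 · 0 = 0, 1/7 · 1/14 = 1/98, 2/7 · 5/9 = 10/63; summing to 149/882.
Therefore the posterior P(bowl C | data) = (10/63) / (149/882) = 140/149.

0.940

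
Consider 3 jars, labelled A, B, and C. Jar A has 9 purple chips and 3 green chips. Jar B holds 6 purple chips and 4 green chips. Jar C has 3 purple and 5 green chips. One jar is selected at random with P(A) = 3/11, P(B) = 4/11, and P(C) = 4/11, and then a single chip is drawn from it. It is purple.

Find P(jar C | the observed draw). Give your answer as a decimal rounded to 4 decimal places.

0.2439

Under each hypothesis, the probability of this draw is: P(data | jar A) = (9/12) = 3/4; P(data | jar B) = (6/10) = 3/5; P(data | jar C) = (3/8) = 3/8.
Weighting by the prior gives 3/11 · 3/4 = 9/44, 4/11 · 3/5 = 12/55, 4/11 · 3/8 = 3/22; these sum to 123/220.
Therefore the posterior P(jar C | data) = (3/22) / (123/220) = 10/41.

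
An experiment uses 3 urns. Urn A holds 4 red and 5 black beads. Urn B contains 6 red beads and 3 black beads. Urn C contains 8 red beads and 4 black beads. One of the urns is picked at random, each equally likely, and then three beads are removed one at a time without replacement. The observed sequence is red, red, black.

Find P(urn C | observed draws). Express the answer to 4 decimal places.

0.3631

Under each hypothesis, the probability of the observed sequence is: P(data | urn A) = (4/9)(3/8)(5/7) = 0.11905; P(data | urn B) = (6/9)(5/8)(3/7) = 0.17857; P(data | urn C) = (8/12)(7/11)(4/10) = 0.1697.
Multiplying each by its prior: 1/3 · 0.11905 = 0.039683, 1/3 · 0.17857 = 0.059524, 1/3 · 0.1697 = 0.056566; with total 0.15577.
Hence P(urn C | data) = (0.056566) / (0.15577) = 0.36313.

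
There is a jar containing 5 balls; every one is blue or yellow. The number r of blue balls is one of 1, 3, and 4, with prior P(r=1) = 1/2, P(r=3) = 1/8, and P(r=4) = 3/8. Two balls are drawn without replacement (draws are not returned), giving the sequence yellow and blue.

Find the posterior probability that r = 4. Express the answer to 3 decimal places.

For each hypothesis, P(data | H) works out to: P(data | r = 1) = (4/5)(1/4) = 1/5; P(data | r = 3) = (2/5)(3/4) = 3/10; P(data | r = 4) = (1/5)(4/4) = 1/5.
Weighting by the prior gives 1/2 · 1/5 = 1/10, 1/8 · 3/10 = 3/80, 3/8 · 1/5 = 3/40; these sum to 17/80.
By Bayes' rule, P(r = 4 | data) = (3/40) / (17/80) = 6/17.

0.353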